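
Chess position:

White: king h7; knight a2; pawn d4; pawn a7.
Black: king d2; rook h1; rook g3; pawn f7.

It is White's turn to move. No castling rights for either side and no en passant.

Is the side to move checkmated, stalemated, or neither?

checkmate

White to move; white king on h7.
In check: yes, from the black rook on h1.
King squares — g6: attacked by Rg3; h6: attacked by Rh1; g7: attacked by Rg3; g8: attacked by Rg3; h8: attacked by Rh1.
Legal moves for White: none.
In check with no legal moves → checkmate.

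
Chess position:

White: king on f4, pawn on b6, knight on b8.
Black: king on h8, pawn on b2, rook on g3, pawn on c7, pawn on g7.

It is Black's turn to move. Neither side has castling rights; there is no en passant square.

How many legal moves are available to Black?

23

Black to move; king on h8.
In check: no.
Legal moves: Kg8, Kh7, Rg6, Rg5, Rg4+, Rh3, Rf3+, Re3, Rd3, Rc3, Rb3, Ra3, Rg2, Rg1, cxb6, g6, c6, b1=Q, b1=R, b1=B, b1=N, g5+, c5.
Count: 23.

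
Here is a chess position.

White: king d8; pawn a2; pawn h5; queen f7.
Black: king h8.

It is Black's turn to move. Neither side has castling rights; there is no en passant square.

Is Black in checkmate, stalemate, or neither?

Black to move; black king on h8.
In check: no.
King squares — g7: attacked by Qf7; h7: attacked by Qf7; g8: attacked by Qf7.
Legal moves for Black: none.
Not in check and no legal moves → stalemate.

stalemate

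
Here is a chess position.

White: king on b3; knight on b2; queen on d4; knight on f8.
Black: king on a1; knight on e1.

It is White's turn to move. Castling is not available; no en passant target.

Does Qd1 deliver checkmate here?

After Qd1: black king on a1; in check: yes, from the white queen on d1.
King squares — b1: attacked by Qd1; a2: attacked by Kb3; b2: attacked by Kb3.
Black has no legal moves → checkmate.

yes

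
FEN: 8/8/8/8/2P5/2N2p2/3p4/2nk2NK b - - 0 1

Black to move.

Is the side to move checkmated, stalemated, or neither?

neither

Black to move; black king on d1.
In check: yes, from the white knight on c3.
King squares — c1: own knight; e1: available; c2: available; d2: own pawn; e2: attacked by Ng1.
Legal moves for Black: Kc2, Ke1.
Black is in check but has 2 legal moves → neither.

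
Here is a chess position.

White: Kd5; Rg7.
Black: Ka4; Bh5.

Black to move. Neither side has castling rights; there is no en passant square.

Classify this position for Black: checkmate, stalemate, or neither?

neither

Black to move; black king on a4.
In check: no.
Legal moves for Black: Be8, Bf7+, Bg6, Bg4, Bf3+, Be2, Bd1, Kb5, Ka5, Kb4, Kb3, Ka3.
Black has 12 legal moves and is not in check → neither.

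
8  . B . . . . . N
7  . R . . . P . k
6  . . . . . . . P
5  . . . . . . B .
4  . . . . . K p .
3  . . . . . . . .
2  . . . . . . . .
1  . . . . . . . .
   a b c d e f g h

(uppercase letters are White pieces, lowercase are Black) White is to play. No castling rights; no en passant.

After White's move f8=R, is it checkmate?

yes

After f8=R: black king on h7; in check: yes, from the white rook on b7.
King squares — g6: attacked by Nh8; h6: attacked by Bg5; g7: attacked by Ph6; g8: attacked by Rf8; h8: attacked by Rf8.
Black has no legal moves → checkmate.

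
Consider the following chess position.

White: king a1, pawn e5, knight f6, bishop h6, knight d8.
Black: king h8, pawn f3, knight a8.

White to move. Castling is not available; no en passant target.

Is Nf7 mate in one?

yes

After Nf7: black king on h8; in check: yes, from the white knight on f7.
King squares — g7: attacked by Bh6; h7: attacked by Nf6; g8: attacked by Nf6.
Black has no legal moves → checkmate.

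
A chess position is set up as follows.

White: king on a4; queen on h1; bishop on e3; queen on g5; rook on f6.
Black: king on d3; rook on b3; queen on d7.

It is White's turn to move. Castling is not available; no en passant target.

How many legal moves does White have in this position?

White to move; king on a4.
In check: yes, from the black queen on d7.
Legal moves: Ka5, Kxb3, Rc6, Qb5+, Qc6.
Count: 5.

5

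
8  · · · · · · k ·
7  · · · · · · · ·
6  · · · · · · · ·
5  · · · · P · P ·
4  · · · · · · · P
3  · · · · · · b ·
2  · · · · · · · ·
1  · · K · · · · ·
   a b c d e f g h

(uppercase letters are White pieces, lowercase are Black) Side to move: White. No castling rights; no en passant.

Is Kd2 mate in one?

After Kd2: black king on g8; in check: no.
Black is not in check, so this cannot be checkmate.

no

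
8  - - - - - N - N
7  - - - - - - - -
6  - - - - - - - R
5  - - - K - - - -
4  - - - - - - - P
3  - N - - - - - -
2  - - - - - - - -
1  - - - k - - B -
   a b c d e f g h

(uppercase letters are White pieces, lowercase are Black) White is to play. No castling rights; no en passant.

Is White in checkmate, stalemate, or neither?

White to move; white king on d5.
In check: no.
Legal moves for White include: Nf7, Nhg6, Nh7, Nd7, Nfg6, Ne6, Rh7, Rg6, Rf6, Re6, Rd6, Rc6, Rb6, Ra6, Rh5, Ke6, Kd6, Kc6, ... (list truncated; more exist).
White has legal moves and is not in check → neither.

neither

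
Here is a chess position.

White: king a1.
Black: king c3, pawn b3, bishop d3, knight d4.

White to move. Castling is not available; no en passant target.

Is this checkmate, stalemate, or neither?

White to move; white king on a1.
In check: no.
King squares — b1: attacked by Bd3; a2: attacked by Pb3; b2: attacked by Kc3.
Legal moves for White: none.
Not in check and no legal moves → stalemate.

stalemate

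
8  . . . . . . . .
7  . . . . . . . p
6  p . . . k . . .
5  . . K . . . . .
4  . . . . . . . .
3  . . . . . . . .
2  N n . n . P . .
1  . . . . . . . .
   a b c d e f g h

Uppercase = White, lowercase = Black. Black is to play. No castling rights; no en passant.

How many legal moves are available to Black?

Black to move; king on e6.
In check: no.
Legal moves: Kf7, Ke7, Kd7, Kf6, Kf5, Ke5, Ne4+, Ndc4, Nf3, Nb3+, Nf1, Nb1, Nbc4, Na4+, Nd3+, Nd1, h6, a5, h5.
Count: 19.

19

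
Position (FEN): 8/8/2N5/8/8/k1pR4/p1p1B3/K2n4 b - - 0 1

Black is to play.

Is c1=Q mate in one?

After c1=Q: white king on a1; in check: yes, from the black queen on c1.
King squares — b1: attacked by Qc1; a2: attacked by Ka3; b2: attacked by Qc1.
White has no legal moves → checkmate.

yes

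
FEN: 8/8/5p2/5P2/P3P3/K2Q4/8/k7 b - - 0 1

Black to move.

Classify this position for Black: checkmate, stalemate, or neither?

Black to move; black king on a1.
In check: no.
King squares — b1: attacked by Qd3; a2: attacked by Ka3; b2: attacked by Ka3.
Legal moves for Black: none.
Not in check and no legal moves → stalemate.

stalemate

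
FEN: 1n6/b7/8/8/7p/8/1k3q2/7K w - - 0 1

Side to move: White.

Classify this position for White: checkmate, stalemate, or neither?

stalemate

White to move; white king on h1.
In check: no.
King squares — g1: attacked by Qf2; g2: attacked by Qf2; h2: attacked by Qf2.
Legal moves for White: none.
Not in check and no legal moves → stalemate.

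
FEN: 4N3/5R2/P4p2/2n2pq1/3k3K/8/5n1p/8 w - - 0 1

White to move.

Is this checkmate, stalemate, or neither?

checkmate

White to move; white king on h4.
In check: yes, from the black queen on g5.
King squares — g3: attacked by Qg5; h3: attacked by Nf2; g4: attacked by Nf2; g5: attacked by Pf6; h5: attacked by Qg5.
Legal moves for White: none.
In check with no legal moves → checkmate.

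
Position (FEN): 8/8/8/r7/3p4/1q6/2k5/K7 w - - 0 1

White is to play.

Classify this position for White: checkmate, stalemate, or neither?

White to move; white king on a1.
In check: yes, from the black rook on a5.
King squares — b1: attacked by Kc2; a2: attacked by Qb3; b2: attacked by Kc2.
Legal moves for White: none.
In check with no legal moves → checkmate.

checkmate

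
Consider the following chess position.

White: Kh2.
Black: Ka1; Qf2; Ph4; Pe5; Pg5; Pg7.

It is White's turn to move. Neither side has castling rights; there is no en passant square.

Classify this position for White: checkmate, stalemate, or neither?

neither

White to move; white king on h2.
In check: yes, from the black queen on f2.
King squares — g1: attacked by Qf2; h1: available; g2: attacked by Qf2; g3: attacked by Qf2; h3: available.
Legal moves for White: Kh3, Kh1.
White is in check but has 2 legal moves → neither.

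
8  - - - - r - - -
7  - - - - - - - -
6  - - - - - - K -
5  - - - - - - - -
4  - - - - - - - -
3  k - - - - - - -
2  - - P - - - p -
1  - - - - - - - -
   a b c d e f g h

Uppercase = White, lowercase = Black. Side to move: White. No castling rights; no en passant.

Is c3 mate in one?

After c3: black king on a3; in check: no.
Black is not in check, so this cannot be checkmate.

no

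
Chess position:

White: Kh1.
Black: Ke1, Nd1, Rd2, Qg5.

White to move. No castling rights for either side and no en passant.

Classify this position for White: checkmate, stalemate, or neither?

White to move; white king on h1.
In check: no.
King squares — g1: attacked by Qg5; g2: attacked by Rd2; h2: attacked by Rd2.
Legal moves for White: none.
Not in check and no legal moves → stalemate.

stalemate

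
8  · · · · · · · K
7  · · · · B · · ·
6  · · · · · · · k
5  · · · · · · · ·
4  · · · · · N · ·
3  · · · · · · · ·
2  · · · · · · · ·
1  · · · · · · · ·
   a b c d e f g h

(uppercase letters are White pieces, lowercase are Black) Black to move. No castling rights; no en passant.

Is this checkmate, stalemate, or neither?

Black to move; black king on h6.
In check: no.
King squares — g5: attacked by Be7; h5: attacked by Nf4; g6: attacked by Nf4; g7: attacked by Kh8; h7: attacked by Kh8.
Legal moves for Black: none.
Not in check and no legal moves → stalemate.

stalemate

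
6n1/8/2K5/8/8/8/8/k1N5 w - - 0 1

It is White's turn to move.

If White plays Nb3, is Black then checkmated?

no

After Nb3: black king on a1; in check: yes, from the white knight on b3.
Black has 3 legal replies: Kb2, Ka2, Kb1.
In check but a legal move exists → not checkmate.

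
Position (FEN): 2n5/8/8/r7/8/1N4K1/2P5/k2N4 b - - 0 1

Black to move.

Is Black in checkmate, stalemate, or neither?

neither

Black to move; black king on a1.
In check: yes, from the white knight on b3.
King squares — b1: available; a2: available; b2: attacked by Nd1.
Legal moves for Black: Ka2, Kb1.
Black is in check but has 2 legal moves → neither.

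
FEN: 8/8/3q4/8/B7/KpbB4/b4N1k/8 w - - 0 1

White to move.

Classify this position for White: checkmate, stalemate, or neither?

White to move; white king on a3.
In check: yes, from the black queen on d6.
King squares — a2: attacked by Pb3; b2: attacked by Bc3; b3: attacked by Ba2; a4: own bishop; b4: attacked by Bc3.
Legal moves for White: none.
In check with no legal moves → checkmate.

checkmate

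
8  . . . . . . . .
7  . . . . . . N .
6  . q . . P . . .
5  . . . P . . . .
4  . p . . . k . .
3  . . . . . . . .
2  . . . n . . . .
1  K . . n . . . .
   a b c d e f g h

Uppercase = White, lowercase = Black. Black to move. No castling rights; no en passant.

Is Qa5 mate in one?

After Qa5: white king on a1; in check: yes, from the black queen on a5.
King squares — b1: attacked by Nd2; a2: attacked by Qa5; b2: attacked by Nd1.
White has no legal moves → checkmate.

yes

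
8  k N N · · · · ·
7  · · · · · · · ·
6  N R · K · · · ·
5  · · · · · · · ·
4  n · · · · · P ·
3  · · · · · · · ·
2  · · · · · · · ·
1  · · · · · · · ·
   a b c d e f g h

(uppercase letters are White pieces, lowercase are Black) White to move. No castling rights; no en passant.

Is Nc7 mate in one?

yes

After Nc7: black king on a8; in check: yes, from the white knight on c7.
King squares — a7: attacked by Nc8; b7: attacked by Rb6; b8: attacked by Rb6.
Black has no legal moves → checkmate.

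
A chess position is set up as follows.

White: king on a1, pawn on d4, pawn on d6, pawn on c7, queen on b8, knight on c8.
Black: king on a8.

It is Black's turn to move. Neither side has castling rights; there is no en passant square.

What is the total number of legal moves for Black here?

Black to move; king on a8.
In check: yes, from the white queen on b8.
Legal moves: none.
Count: 0.

0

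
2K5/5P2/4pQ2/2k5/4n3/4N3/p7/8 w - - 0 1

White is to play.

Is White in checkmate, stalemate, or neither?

White to move; white king on c8.
In check: no.
Legal moves for White include: Kd8, Kb8, Kd7, Kc7, Kb7, Qh8, Qd8, Qg7, Qe7+, Qh6, Qg6, Qxe6, Qg5+, Qf5+, Qe5+, Qh4, Qf4, Qd4+, ... (list truncated; more exist).
White has legal moves and is not in check → neither.

neither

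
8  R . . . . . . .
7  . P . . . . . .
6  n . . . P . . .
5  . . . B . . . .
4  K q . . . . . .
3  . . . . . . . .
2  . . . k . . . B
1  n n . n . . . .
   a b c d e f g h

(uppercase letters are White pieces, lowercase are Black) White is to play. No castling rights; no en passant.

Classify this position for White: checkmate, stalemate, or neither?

checkmate

White to move; white king on a4.
In check: yes, from the black queen on b4.
King squares — a3: attacked by Nb1; b3: attacked by Na1; b4: attacked by Na6; a5: attacked by Qb4; b5: attacked by Qb4.
Legal moves for White: none.
In check with no legal moves → checkmate.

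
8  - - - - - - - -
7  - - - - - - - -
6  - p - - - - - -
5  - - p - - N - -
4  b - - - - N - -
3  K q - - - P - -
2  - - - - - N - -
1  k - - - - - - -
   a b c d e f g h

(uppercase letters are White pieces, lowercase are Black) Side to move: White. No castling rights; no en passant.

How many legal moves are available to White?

0

White to move; king on a3.
In check: yes, from the black queen on b3.
Legal moves: none.
Count: 0.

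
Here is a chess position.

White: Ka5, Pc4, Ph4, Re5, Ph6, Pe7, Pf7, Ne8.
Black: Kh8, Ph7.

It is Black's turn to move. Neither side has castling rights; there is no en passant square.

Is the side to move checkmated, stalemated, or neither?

Black to move; black king on h8.
In check: no.
King squares — g7: attacked by Ph6; h7: own pawn; g8: attacked by Pf7.
Legal moves for Black: none.
Not in check and no legal moves → stalemate.

stalemate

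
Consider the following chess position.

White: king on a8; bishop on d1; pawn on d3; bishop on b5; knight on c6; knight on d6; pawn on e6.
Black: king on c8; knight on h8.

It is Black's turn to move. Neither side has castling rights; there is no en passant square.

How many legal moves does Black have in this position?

1

Black to move; king on c8.
In check: yes, from the white knight on d6.
Legal moves: Kc7.
Count: 1.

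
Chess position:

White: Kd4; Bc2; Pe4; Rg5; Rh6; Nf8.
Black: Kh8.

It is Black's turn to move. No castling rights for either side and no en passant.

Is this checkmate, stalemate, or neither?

Black to move; black king on h8.
In check: yes, from the white rook on h6.
King squares — g7: attacked by Rg5; h7: attacked by Rh6; g8: attacked by Rg5.
Legal moves for Black: none.
In check with no legal moves → checkmate.

checkmate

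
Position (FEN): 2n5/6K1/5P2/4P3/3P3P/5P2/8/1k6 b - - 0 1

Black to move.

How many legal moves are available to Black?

9

Black to move; king on b1.
In check: no.
Legal moves: Ne7, Na7, Nd6, Nb6, Kc2, Kb2, Ka2, Kc1, Ka1.
Count: 9.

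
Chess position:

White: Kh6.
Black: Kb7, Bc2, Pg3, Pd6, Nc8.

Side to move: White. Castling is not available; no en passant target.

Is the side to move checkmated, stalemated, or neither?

White to move; white king on h6.
In check: no.
Legal moves for White: Kg7, Kh5, Kg5.
White has 3 legal moves and is not in check → neither.

neither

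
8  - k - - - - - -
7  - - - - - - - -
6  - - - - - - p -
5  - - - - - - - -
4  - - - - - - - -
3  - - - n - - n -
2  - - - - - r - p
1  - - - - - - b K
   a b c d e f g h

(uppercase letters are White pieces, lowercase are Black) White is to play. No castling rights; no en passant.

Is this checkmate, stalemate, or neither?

checkmate

White to move; white king on h1.
In check: yes, from the black knight on g3.
King squares — g1: attacked by Ph2; g2: attacked by Rf2; h2: attacked by Bg1.
Legal moves for White: none.
In check with no legal moves → checkmate.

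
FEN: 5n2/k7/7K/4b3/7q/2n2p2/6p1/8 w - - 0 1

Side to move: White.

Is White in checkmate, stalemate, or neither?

White to move; white king on h6.
In check: yes, from the black queen on h4.
King squares — g5: attacked by Qh4; h5: attacked by Qh4; g6: attacked by Nf8; g7: attacked by Be5; h7: attacked by Qh4.
Legal moves for White: none.
In check with no legal moves → checkmate.

checkmate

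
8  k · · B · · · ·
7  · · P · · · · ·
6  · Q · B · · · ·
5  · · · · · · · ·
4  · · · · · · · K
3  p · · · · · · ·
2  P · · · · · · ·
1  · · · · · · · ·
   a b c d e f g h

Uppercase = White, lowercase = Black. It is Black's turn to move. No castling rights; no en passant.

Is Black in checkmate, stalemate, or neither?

Black to move; black king on a8.
In check: no.
King squares — a7: attacked by Qb6; b7: attacked by Qb6; b8: attacked by Qb6.
Legal moves for Black: none.
Not in check and no legal moves → stalemate.

stalemate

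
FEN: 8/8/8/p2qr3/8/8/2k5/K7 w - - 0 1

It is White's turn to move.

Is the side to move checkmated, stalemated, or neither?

stalemate

White to move; white king on a1.
In check: no.
King squares — b1: attacked by Kc2; a2: attacked by Qd5; b2: attacked by Kc2.
Legal moves for White: none.
Not in check and no legal moves → stalemate.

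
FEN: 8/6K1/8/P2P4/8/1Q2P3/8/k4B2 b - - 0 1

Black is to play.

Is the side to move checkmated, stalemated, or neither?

Black to move; black king on a1.
In check: no.
King squares — b1: attacked by Qb3; a2: attacked by Qb3; b2: attacked by Qb3.
Legal moves for Black: none.
Not in check and no legal moves → stalemate.

stalemate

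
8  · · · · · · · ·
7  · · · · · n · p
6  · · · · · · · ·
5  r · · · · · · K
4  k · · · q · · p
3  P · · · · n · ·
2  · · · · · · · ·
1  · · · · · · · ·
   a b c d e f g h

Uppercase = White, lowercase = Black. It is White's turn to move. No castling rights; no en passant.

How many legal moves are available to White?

0

White to move; king on h5.
In check: yes, from the black rook on a5.
Legal moves: none.
Count: 0.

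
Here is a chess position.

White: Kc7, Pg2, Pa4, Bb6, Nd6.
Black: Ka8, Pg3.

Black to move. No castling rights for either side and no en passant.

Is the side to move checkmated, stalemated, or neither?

Black to move; black king on a8.
In check: no.
King squares — a7: attacked by Bb6; b7: attacked by Nd6; b8: attacked by Kc7.
Legal moves for Black: none.
Not in check and no legal moves → stalemate.

stalemate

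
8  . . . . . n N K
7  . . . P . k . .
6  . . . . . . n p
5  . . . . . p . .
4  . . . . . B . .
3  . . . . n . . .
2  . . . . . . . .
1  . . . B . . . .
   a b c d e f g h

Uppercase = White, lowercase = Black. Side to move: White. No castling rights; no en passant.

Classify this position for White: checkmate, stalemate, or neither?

checkmate

White to move; white king on h8.
In check: yes, from the black knight on g6.
King squares — g7: attacked by Kf7; h7: attacked by Nf8; g8: own knight.
Legal moves for White: none.
In check with no legal moves → checkmate.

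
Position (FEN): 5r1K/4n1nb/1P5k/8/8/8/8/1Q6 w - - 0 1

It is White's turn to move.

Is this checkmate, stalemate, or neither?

White to move; white king on h8.
In check: yes, from the black rook on f8.
King squares — g7: attacked by Kh6; h7: attacked by Kh6; g8: attacked by Ne7.
Legal moves for White: none.
In check with no legal moves → checkmate.

checkmate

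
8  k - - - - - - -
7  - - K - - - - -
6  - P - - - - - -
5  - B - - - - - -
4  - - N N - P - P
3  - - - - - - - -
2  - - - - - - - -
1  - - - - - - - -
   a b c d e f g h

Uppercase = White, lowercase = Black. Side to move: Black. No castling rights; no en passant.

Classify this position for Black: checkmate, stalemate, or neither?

stalemate

Black to move; black king on a8.
In check: no.
King squares — a7: attacked by Pb6; b7: attacked by Kc7; b8: attacked by Kc7.
Legal moves for Black: none.
Not in check and no legal moves → stalemate.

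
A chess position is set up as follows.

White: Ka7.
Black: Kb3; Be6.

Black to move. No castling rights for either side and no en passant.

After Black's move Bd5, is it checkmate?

After Bd5: white king on a7; in check: no.
White is not in check, so this cannot be checkmate.

no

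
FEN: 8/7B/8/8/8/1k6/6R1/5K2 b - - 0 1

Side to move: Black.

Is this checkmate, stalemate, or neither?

Black to move; black king on b3.
In check: no.
Legal moves for Black: Kc4, Kb4, Ka4, Kc3, Ka3.
Black has 5 legal moves and is not in check → neither.

neither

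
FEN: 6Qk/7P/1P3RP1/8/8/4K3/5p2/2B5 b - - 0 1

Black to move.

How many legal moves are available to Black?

Black to move; king on h8.
In check: yes, from the white queen on g8.
Legal moves: none.
Count: 0.

0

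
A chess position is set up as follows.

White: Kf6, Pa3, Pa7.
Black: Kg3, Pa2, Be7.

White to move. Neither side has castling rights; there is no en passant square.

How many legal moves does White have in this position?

7

White to move; king on f6.
In check: yes, from the black bishop on e7.
Legal moves: Kg7, Kf7, Kxe7, Kg6, Ke6, Kf5, Ke5.
Count: 7.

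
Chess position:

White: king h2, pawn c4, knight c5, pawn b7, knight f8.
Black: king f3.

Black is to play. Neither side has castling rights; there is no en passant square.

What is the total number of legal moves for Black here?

Black to move; king on f3.
In check: no.
Legal moves: Kg4, Kf4, Ke3, Kf2, Ke2.
Count: 5.

5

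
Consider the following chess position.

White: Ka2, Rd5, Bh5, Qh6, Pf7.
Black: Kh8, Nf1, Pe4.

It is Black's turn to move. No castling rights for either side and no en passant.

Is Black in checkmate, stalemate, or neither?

checkmate

Black to move; black king on h8.
In check: yes, from the white queen on h6.
King squares — g7: attacked by Qh6; h7: attacked by Qh6; g8: attacked by Pf7.
Legal moves for Black: none.
In check with no legal moves → checkmate.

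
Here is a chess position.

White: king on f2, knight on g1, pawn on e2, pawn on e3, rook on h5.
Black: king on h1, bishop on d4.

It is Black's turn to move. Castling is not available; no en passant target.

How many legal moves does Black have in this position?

0

Black to move; king on h1.
In check: yes, from the white rook on h5.
Legal moves: none.
Count: 0.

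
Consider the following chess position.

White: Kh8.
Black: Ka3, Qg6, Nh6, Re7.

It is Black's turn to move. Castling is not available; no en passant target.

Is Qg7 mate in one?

After Qg7: white king on h8; in check: yes, from the black queen on g7.
King squares — g7: attacked by Re7; h7: attacked by Qg7; g8: attacked by Nh6.
White has no legal moves → checkmate.

yes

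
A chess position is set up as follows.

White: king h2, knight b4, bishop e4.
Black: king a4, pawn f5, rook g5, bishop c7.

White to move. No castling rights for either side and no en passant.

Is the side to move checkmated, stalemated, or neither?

neither

White to move; white king on h2.
In check: yes, from the black bishop on c7.
King squares — g1: attacked by Rg5; h1: available; g2: attacked by Rg5; g3: attacked by Rg5; h3: available.
Legal moves for White: Kh3, Kh1.
White is in check but has 2 legal moves → neither.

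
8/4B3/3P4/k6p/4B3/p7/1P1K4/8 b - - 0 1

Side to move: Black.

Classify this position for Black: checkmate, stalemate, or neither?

Black to move; black king on a5.
In check: no.
Legal moves for Black: Kb6, Ka6, Kb5, Kb4, Ka4, axb2, h4, a2.
Black has 8 legal moves and is not in check → neither.

neither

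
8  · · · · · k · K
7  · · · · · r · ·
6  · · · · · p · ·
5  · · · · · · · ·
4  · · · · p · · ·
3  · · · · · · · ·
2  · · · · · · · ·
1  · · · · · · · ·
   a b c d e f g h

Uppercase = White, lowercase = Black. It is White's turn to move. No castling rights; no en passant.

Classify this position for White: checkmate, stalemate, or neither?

White to move; white king on h8.
In check: no.
King squares — g7: attacked by Rf7; h7: attacked by Rf7; g8: attacked by Kf8.
Legal moves for White: none.
Not in check and no legal moves → stalemate.

stalemate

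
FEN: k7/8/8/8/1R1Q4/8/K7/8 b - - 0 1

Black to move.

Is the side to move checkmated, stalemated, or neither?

stalemate

Black to move; black king on a8.
In check: no.
King squares — a7: attacked by Qd4; b7: attacked by Rb4; b8: attacked by Rb4.
Legal moves for Black: none.
Not in check and no legal moves → stalemate.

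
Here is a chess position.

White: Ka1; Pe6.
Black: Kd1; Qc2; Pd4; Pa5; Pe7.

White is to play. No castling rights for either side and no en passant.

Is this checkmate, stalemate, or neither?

White to move; white king on a1.
In check: no.
King squares — b1: attacked by Qc2; a2: attacked by Qc2; b2: attacked by Qc2.
Legal moves for White: none.
Not in check and no legal moves → stalemate.

stalemate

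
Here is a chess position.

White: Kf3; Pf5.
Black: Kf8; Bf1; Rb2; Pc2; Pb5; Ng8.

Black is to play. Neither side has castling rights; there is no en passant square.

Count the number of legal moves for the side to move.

21

Black to move; king on f8.
In check: no.
Legal moves: Ne7, Nh6, Nf6, Ke8, Kg7, Kf7, Ke7, Rb4, Rb3+, Ra2, Rb1, Bc4, Bh3, Bd3, Bg2+, Be2+, b4, c1=Q, c1=R, c1=B, c1=N.
Count: 21.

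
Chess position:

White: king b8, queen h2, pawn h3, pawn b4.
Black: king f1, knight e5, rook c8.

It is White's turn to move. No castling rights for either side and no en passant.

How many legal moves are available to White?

3

White to move; king on b8.
In check: yes, from the black rook on c8.
Legal moves: Kxc8, Kb7, Ka7.
Count: 3.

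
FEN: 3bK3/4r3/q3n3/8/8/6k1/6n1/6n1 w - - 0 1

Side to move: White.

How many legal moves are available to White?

White to move; king on e8.
In check: yes, from the black rook on e7.
Legal moves: none.
Count: 0.

0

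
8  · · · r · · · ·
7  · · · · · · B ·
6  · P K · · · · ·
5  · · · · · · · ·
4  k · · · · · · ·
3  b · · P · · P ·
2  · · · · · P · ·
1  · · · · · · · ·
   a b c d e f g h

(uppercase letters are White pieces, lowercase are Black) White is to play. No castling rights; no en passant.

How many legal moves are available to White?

White to move; king on c6.
In check: no.
Legal moves: Bh8, Bf8, Bh6, Bf6, Be5, Bd4, Bc3, Bb2, Ba1, Kc7, Kb7, b7, g4, d4, f3, f4.
Count: 16.

16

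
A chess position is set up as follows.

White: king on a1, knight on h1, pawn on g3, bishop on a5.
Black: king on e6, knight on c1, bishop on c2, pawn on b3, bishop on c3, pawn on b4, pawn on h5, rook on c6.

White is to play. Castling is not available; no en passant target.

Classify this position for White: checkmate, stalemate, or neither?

White to move; white king on a1.
In check: yes, from the black bishop on c3.
King squares — b1: attacked by Bc2; a2: attacked by Nc1; b2: attacked by Bc3.
Legal moves for White: none.
In check with no legal moves → checkmate.

checkmate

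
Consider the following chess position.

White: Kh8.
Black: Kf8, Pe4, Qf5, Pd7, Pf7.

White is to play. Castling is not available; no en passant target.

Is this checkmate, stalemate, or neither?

White to move; white king on h8.
In check: no.
King squares — g7: attacked by Kf8; h7: attacked by Qf5; g8: attacked by Kf8.
Legal moves for White: none.
Not in check and no legal moves → stalemate.

stalemate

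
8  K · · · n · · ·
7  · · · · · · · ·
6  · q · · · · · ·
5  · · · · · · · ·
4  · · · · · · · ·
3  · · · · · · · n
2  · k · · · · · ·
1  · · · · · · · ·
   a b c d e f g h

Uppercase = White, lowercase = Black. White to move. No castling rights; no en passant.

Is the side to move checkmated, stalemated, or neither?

stalemate

White to move; white king on a8.
In check: no.
King squares — a7: attacked by Qb6; b7: attacked by Qb6; b8: attacked by Qb6.
Legal moves for White: none.
Not in check and no legal moves → stalemate.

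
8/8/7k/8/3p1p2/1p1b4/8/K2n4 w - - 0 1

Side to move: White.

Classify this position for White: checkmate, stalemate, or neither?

White to move; white king on a1.
In check: no.
King squares — b1: attacked by Bd3; a2: attacked by Pb3; b2: attacked by Nd1.
Legal moves for White: none.
Not in check and no legal moves → stalemate.

stalemate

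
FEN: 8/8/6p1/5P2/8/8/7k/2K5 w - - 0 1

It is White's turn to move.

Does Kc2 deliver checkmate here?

After Kc2: black king on h2; in check: no.
Black is not in check, so this cannot be checkmate.

no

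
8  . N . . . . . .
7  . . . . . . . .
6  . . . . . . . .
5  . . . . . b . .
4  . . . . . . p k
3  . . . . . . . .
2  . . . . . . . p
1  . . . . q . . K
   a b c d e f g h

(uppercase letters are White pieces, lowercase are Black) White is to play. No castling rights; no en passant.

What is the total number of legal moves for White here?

White to move; king on h1.
In check: yes, from the black queen on e1.
Legal moves: Kxh2, Kg2.
Count: 2.

2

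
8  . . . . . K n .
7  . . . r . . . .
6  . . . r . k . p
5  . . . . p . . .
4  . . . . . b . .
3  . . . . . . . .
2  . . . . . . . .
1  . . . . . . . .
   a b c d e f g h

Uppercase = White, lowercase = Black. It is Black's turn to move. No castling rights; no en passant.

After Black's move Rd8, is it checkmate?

yes

After Rd8: white king on f8; in check: yes, from the black rook on d8.
King squares — e7: attacked by Kf6; f7: attacked by Kf6; g7: attacked by Kf6; e8: attacked by Rd8; g8: attacked by Rd8.
White has no legal moves → checkmate.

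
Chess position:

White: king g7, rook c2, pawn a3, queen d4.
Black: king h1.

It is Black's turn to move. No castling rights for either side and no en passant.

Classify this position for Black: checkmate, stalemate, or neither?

stalemate

Black to move; black king on h1.
In check: no.
King squares — g1: attacked by Qd4; g2: attacked by Rc2; h2: attacked by Rc2.
Legal moves for Black: none.
Not in check and no legal moves → stalemate.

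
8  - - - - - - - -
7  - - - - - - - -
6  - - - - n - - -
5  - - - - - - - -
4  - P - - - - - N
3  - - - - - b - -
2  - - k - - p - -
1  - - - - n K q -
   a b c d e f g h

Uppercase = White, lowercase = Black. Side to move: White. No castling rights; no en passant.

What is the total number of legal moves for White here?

0

White to move; king on f1.
In check: yes, from the black queen on g1.
Legal moves: none.
Count: 0.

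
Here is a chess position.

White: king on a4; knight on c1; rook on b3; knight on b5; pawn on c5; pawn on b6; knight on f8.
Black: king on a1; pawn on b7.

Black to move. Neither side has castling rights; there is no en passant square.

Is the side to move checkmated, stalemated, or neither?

Black to move; black king on a1.
In check: no.
King squares — b1: attacked by Rb3; a2: attacked by Nc1; b2: attacked by Rb3.
Legal moves for Black: none.
Not in check and no legal moves → stalemate.

stalemate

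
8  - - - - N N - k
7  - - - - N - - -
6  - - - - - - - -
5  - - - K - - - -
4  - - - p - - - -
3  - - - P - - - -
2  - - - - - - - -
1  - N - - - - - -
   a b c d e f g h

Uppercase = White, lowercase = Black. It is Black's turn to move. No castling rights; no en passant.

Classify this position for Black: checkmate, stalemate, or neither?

Black to move; black king on h8.
In check: no.
King squares — g7: attacked by Ne8; h7: attacked by Nf8; g8: attacked by Ne7.
Legal moves for Black: none.
Not in check and no legal moves → stalemate.

stalemate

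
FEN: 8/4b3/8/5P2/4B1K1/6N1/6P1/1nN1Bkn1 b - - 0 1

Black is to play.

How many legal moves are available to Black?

Black to move; king on f1.
In check: yes, from the white knight on g3.
Legal moves: Kxe1.
Count: 1.

1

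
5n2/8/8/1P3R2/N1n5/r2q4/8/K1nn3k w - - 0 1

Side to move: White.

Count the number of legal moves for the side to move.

White to move; king on a1.
In check: yes, from the black rook on a3.
Legal moves: none.
Count: 0.

0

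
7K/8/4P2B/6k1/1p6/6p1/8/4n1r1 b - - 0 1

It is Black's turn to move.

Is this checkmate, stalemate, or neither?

neither

Black to move; black king on g5.
In check: yes, from the white bishop on h6.
Legal moves for Black: Kxh6, Kg6, Kf6, Kh5, Kf5, Kh4, Kg4.
Black is in check but has 7 legal moves → neither.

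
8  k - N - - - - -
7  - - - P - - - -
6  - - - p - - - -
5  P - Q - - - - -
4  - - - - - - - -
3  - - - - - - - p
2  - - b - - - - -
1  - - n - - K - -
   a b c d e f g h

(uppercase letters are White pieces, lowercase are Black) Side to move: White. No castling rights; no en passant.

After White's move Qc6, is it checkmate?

After Qc6: black king on a8; in check: yes, from the white queen on c6.
Black has 1 legal reply: Kb8.
In check but a legal move exists → not checkmate.

no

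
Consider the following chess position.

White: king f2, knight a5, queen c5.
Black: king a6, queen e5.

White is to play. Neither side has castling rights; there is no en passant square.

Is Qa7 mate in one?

no

After Qa7: black king on a6; in check: yes, from the white queen on a7.
Black has 2 legal replies: Kxa7, Kb5.
In check but a legal move exists → not checkmate.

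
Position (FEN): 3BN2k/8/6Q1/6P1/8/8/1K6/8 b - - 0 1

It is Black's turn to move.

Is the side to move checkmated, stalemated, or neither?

Black to move; black king on h8.
In check: no.
King squares — g7: attacked by Qg6; h7: attacked by Qg6; g8: attacked by Qg6.
Legal moves for Black: none.
Not in check and no legal moves → stalemate.

stalemate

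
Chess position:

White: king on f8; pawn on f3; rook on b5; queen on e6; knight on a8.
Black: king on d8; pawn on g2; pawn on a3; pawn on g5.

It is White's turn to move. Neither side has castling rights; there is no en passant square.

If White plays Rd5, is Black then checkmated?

After Rd5: black king on d8; in check: yes, from the white rook on d5.
King squares — c7: attacked by Na8; d7: attacked by Rd5; e7: attacked by Qe6; c8: attacked by Qe6; e8: attacked by Qe6.
Black has no legal moves → checkmate.

yes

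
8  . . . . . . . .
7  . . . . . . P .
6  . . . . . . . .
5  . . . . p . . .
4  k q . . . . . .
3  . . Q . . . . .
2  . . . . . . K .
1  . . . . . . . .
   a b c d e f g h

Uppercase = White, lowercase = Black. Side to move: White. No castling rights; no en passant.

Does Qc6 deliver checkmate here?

After Qc6: black king on a4; in check: yes, from the white queen on c6.
Black has 4 legal replies: Ka5, Kb3, Ka3, Qb5.
In check but a legal move exists → not checkmate.

no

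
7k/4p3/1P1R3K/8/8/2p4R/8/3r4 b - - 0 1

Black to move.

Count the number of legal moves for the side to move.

17

Black to move; king on h8.
In check: no.
Legal moves: Kg8, Rxd6+, Rd5, Rd4, Rd3, Rd2, Rh1, Rg1, Rf1, Re1, Rc1, Rb1, Ra1, exd6, e6, c2, e5.
Count: 17.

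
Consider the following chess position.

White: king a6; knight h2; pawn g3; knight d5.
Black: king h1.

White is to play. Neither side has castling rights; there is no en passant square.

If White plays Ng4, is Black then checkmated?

After Ng4: black king on h1; in check: no.
Black is not in check, so this cannot be checkmate.

no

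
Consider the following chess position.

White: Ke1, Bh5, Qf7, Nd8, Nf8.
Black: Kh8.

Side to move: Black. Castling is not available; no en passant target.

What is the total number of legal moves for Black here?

0

Black to move; king on h8.
In check: no.
Legal moves: none.
Count: 0.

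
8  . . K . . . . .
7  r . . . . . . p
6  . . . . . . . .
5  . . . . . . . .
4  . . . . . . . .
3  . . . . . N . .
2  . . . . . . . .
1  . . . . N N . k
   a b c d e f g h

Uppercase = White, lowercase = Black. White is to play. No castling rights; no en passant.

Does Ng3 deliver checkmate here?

yes

After Ng3: black king on h1; in check: yes, from the white knight on g3.
King squares — g1: attacked by Nf3; g2: attacked by Ne1; h2: attacked by Nf3.
Black has no legal moves → checkmate.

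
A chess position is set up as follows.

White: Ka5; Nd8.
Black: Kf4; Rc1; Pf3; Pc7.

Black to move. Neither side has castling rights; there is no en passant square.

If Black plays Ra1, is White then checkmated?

no

After Ra1: white king on a5; in check: yes, from the black rook on a1.
White has 2 legal replies: Kb5, Kb4.
In check but a legal move exists → not checkmate.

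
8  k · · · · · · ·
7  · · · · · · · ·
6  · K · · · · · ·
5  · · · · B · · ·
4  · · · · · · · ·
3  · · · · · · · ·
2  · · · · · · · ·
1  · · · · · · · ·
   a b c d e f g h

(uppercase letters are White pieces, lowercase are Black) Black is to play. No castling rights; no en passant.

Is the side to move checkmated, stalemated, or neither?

stalemate

Black to move; black king on a8.
In check: no.
King squares — a7: attacked by Kb6; b7: attacked by Kb6; b8: attacked by Be5.
Legal moves for Black: none.
Not in check and no legal moves → stalemate.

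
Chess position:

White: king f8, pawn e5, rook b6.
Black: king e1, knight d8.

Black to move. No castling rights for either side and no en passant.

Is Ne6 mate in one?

After Ne6: white king on f8; in check: yes, from the black knight on e6.
White has 5 legal replies: Kg8, Ke8, Kf7, Ke7, Rxe6.
In check but a legal move exists → not checkmate.

no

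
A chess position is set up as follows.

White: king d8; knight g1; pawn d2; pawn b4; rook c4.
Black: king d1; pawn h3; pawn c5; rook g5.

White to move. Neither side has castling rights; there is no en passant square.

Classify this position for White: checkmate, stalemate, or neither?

White to move; white king on d8.
In check: no.
Legal moves for White include: Ke8, Kc8, Ke7, Kd7, Kc7, Rxc5, Rh4, Rg4, Rf4, Re4, Rd4, Rc3, Rc2, Rc1+, Nxh3, Nf3, Ne2, bxc5, ... (list truncated; more exist).
White has legal moves and is not in check → neither.

neither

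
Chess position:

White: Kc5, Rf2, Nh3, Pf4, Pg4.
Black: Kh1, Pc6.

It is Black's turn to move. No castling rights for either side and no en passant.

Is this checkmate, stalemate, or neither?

Black to move; black king on h1.
In check: no.
King squares — g1: attacked by Nh3; g2: attacked by Rf2; h2: attacked by Rf2.
Legal moves for Black: none.
Not in check and no legal moves → stalemate.

stalemate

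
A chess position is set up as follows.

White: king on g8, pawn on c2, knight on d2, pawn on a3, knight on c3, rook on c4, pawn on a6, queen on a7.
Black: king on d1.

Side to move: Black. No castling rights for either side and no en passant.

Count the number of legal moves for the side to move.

4

Black to move; king on d1.
In check: yes, from the white knight on c3.
Legal moves: Kxd2, Kxc2, Ke1, Kc1.
Count: 4.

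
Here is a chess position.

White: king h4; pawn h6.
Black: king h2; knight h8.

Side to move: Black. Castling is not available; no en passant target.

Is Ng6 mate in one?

no

After Ng6: white king on h4; in check: yes, from the black knight on g6.
White has 3 legal replies: Kh5, Kg5, Kg4.
In check but a legal move exists → not checkmate.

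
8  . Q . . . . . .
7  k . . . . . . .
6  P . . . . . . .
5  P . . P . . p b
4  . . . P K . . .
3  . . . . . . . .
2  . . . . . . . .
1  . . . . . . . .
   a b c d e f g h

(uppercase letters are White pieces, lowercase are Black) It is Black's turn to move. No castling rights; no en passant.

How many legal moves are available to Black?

Black to move; king on a7.
In check: yes, from the white queen on b8.
Legal moves: Kxb8, Kxa6.
Count: 2.

2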